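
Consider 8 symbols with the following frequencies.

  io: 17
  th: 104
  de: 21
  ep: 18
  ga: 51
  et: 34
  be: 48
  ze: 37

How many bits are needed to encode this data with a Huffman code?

921

Merge the two smallest weights repeatedly:
io(17) + ep(18) → 35
de(21) + et(34) → 55
35 + ze(37) → 72
be(48) + ga(51) → 99
55 + 72 → 127
99 + th(104) → 203
127 + 203 → 330
Each symbol's bit-cost is frequency × depth; summing gives 921 bits (equivalently 35 + 55 + 72 + 99 + 127 + 203 + 330).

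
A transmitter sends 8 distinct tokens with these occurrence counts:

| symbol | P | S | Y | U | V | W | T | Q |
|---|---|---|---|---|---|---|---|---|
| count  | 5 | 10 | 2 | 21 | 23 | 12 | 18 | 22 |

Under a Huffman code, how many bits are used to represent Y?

Build the tree from the bottom:
Y(2) + P(5) → 7
7 + S(10) → 17
W(12) + 17 → 29
T(18) + U(21) → 39
Q(22) + V(23) → 45
29 + 39 → 68
45 + 68 → 113
Y's leaf is at depth 5, giving a 5-bit codeword.

5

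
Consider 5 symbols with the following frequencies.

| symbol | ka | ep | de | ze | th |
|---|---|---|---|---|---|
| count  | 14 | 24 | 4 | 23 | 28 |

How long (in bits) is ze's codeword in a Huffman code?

2

Huffman merges, smallest pair first:
de(4) + ka(14) → 18
18 + ze(23) → 41
ep(24) + th(28) → 52
41 + 52 → 93
The subtree containing ze is merged 2 times, so code length = 2.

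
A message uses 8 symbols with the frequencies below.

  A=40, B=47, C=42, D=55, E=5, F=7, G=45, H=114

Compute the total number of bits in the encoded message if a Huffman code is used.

960

Merge the two smallest weights repeatedly:
E(5) + F(7) → 12
12 + A(40) → 52
C(42) + G(45) → 87
B(47) + 52 → 99
D(55) + 87 → 142
99 + H(114) → 213
142 + 213 → 355
Total encoded bits = sum of merged weights = 12 + 52 + 87 + 99 + 142 + 213 + 355 = 960.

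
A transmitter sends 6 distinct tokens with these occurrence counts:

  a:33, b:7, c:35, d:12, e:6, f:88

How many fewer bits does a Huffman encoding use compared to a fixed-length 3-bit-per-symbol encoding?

Fixed-length: 3 bits × 181 symbols = 543 bits.
Huffman merges:
combine e(6), b(7) → 13
combine d(12), 13 → 25
combine 25, a(33) → 58
combine c(35), 58 → 93
combine f(88), 93 → 181
Huffman total = 13 + 25 + 58 + 93 + 181 = 370 bits.
Saving = 543 − 370 = 173 bits.

173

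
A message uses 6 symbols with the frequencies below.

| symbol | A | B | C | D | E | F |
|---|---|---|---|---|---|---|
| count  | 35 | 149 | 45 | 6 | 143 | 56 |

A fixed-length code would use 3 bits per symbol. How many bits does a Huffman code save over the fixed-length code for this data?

Fixed-length: 3 bits × 434 symbols = 1302 bits.
Huffman merges:
merge D(6) and A(35): 41
merge 41 and C(45): 86
merge F(56) and 86: 142
merge 142 and E(143): 285
merge B(149) and 285: 434
Huffman total = 41 + 86 + 142 + 285 + 434 = 988 bits.
Saving = 1302 − 988 = 314 bits.

314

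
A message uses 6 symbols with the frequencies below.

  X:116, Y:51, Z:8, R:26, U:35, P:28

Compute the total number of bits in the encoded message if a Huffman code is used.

Greedily combine the two least-frequent nodes:
merge Z(8) and R(26): 34
merge P(28) and 34: 62
merge U(35) and Y(51): 86
merge 62 and 86: 148
merge X(116) and 148: 264
Total encoded bits = sum of merged weights = 34 + 62 + 86 + 148 + 264 = 594.

594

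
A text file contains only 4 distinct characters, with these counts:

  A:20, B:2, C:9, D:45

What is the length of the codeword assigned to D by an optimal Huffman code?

Repeatedly merge the two smallest:
merge B(2) and C(9): 11
merge 11 and A(20): 31
merge 31 and D(45): 76
D is a child of the root — depth 1, so its codeword is a single bit.

1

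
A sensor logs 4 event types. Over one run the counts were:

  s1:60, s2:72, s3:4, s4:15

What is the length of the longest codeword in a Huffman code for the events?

3

Merge the two lowest-weight nodes at each step:
combine s3(4), s4(15) → 19
combine 19, s1(60) → 79
combine s2(72), 79 → 151
The rarest symbols sit at the bottom; the longest codeword is 3 bits.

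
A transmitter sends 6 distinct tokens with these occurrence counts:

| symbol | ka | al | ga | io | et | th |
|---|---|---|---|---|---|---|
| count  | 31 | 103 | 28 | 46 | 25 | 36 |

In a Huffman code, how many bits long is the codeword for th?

3

Huffman merges, smallest pair first:
merge et(25) and ga(28): 53
merge ka(31) and th(36): 67
merge io(46) and 53: 99
merge 67 and 99: 166
merge al(103) and 166: 269
th's leaf is at depth 3, giving a 3-bit codeword.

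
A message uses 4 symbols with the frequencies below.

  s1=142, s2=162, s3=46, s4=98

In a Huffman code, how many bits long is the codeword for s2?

1

Build the tree from the bottom:
combine s3(46), s4(98) → 144
combine s1(142), 144 → 286
combine s2(162), 286 → 448
s2 is merged only at the final step, so code length = 1.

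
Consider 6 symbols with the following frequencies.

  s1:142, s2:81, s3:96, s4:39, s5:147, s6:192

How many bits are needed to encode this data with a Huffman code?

1730

Build the Huffman tree bottom-up:
combine s4(39), s2(81) → 120
combine s3(96), 120 → 216
combine s1(142), s5(147) → 289
combine s6(192), 216 → 408
combine 289, 408 → 697
The encoded length is the sum of every internal node's weight: 120 + 216 + 289 + 408 + 697 = 1730 bits.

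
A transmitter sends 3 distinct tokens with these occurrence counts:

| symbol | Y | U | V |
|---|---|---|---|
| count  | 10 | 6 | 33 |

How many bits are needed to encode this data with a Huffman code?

65

Build the Huffman tree bottom-up:
U(6) + Y(10) → 16
16 + V(33) → 49
Each symbol's bit-cost is frequency × depth; summing gives 65 bits (equivalently 16 + 49).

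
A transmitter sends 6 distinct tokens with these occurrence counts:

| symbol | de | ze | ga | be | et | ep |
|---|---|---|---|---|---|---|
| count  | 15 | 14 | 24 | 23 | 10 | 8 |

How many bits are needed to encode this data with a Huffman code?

Build the Huffman tree bottom-up:
ep(8) + et(10) → 18
ze(14) + de(15) → 29
18 + be(23) → 41
ga(24) + 29 → 53
41 + 53 → 94
Total encoded bits = sum of merged weights = 18 + 29 + 41 + 53 + 94 = 235.

235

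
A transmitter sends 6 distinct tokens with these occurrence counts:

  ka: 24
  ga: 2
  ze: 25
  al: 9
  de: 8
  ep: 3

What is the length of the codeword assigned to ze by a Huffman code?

Repeatedly merge the two smallest:
merge ga(2) and ep(3): 5
merge 5 and de(8): 13
merge al(9) and 13: 22
merge 22 and ka(24): 46
merge ze(25) and 46: 71
ze sits one level below the root: a 1-bit codeword.

1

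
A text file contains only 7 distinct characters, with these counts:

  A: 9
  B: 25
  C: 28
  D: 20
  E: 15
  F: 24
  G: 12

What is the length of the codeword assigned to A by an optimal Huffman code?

4

Repeatedly merge the two smallest:
merge A(9) and G(12): 21
merge E(15) and D(20): 35
merge 21 and F(24): 45
merge B(25) and C(28): 53
merge 35 and 45: 80
merge 53 and 80: 133
A's leaf is at depth 4, giving a 4-bit codeword.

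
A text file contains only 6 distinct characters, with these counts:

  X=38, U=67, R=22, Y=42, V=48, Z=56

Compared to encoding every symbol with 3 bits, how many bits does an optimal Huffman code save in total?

Fixed-length: 3 bits × 273 symbols = 819 bits.
Huffman merges:
merge R(22) and X(38): 60
merge Y(42) and V(48): 90
merge Z(56) and 60: 116
merge U(67) and 90: 157
merge 116 and 157: 273
Huffman total = 60 + 90 + 116 + 157 + 273 = 696 bits.
Saving = 819 − 696 = 123 bits.

123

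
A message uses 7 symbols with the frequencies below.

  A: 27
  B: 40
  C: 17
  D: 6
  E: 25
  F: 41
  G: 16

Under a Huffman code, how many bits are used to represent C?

3

Build the tree from the bottom:
D(6) + G(16) → 22
C(17) + 22 → 39
E(25) + A(27) → 52
39 + B(40) → 79
F(41) + 52 → 93
79 + 93 → 172
The subtree containing C is merged 3 times, so code length = 3.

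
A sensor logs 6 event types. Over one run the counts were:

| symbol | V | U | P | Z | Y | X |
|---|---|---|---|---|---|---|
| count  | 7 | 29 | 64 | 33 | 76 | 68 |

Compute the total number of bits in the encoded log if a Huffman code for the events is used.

659

Build the Huffman tree bottom-up:
combine V(7), U(29) → 36
combine Z(33), 36 → 69
combine P(64), X(68) → 132
combine 69, Y(76) → 145
combine 132, 145 → 277
Each symbol's bit-cost is frequency × depth; summing gives 659 bits (equivalently 36 + 69 + 132 + 145 + 277).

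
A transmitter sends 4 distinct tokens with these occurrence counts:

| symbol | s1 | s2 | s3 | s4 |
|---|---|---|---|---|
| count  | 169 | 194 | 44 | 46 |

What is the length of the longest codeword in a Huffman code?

Merge the two lowest-weight nodes at each step:
combine s3(44), s4(46) → 90
combine 90, s1(169) → 259
combine s2(194), 259 → 453
Maximum depth reached is 3.

3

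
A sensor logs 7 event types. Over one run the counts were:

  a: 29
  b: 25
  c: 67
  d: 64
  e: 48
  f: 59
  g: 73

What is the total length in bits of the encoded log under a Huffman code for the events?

Build the Huffman tree bottom-up:
b(25) + a(29) → 54
e(48) + 54 → 102
f(59) + d(64) → 123
c(67) + g(73) → 140
102 + 123 → 225
140 + 225 → 365
Total encoded bits = sum of merged weights = 54 + 102 + 123 + 140 + 225 + 365 = 1009.

1009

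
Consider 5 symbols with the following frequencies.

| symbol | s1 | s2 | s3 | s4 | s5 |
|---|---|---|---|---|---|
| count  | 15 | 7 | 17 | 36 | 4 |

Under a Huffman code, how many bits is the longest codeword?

Merge the two lowest-weight nodes at each step:
merge s5(4) and s2(7): 11
merge 11 and s1(15): 26
merge s3(17) and 26: 43
merge s4(36) and 43: 79
The first pair merged (s5, s2) ends up deepest, at depth 4.

4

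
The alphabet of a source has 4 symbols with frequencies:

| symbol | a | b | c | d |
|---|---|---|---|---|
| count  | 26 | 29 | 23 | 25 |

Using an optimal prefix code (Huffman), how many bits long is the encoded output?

206

Build the Huffman tree bottom-up:
combine c(23), d(25) → 48
combine a(26), b(29) → 55
combine 48, 55 → 103
Total encoded bits = sum of merged weights = 48 + 55 + 103 = 206.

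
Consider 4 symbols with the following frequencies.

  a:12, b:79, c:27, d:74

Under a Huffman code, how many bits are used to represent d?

Huffman merges, smallest pair first:
merge a(12) and c(27): 39
merge 39 and d(74): 113
merge b(79) and 113: 192
The subtree containing d is merged 2 times, so code length = 2.

2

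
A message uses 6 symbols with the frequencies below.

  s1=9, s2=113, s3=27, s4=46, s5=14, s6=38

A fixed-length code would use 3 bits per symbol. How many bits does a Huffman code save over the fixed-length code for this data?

203

Fixed-length: 3 bits × 247 symbols = 741 bits.
Huffman merges:
combine s1(9), s5(14) → 23
combine 23, s3(27) → 50
combine s6(38), s4(46) → 84
combine 50, 84 → 134
combine s2(113), 134 → 247
Huffman total = 23 + 50 + 84 + 134 + 247 = 538 bits.
Saving = 741 − 538 = 203 bits.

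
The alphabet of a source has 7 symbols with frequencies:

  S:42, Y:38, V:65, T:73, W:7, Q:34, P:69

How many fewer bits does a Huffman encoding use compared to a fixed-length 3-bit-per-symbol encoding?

101

Fixed-length: 3 bits × 328 symbols = 984 bits.
Huffman merges:
combine W(7), Q(34) → 41
combine Y(38), 41 → 79
combine S(42), V(65) → 107
combine P(69), T(73) → 142
combine 79, 107 → 186
combine 142, 186 → 328
Huffman total = 41 + 79 + 107 + 142 + 186 + 328 = 883 bits.
Saving = 984 − 883 = 101 bits.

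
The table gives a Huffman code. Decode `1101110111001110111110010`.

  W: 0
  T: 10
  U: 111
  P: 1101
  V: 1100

PPVUWUVT

Read left to right; each codeword is recognised as soon as it completes (prefix code):
  1101→P | 1101→P | 1100→V | 111→U | 0→W | 111→U | 1100→V | 10→T
Decoded message: PPVUWUVT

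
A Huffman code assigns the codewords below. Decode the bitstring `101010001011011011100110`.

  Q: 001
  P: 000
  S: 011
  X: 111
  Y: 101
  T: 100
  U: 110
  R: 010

YRQSSSTU

Read left to right; each codeword is recognised as soon as it completes (prefix code):
  101→Y | 010→R | 001→Q | 011→S | 011→S | 011→S | 100→T | 110→U
Decoded message: YRQSSSTU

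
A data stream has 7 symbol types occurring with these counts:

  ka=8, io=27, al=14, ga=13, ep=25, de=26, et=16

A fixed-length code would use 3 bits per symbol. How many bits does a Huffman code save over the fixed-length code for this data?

Fixed-length: 3 bits × 129 symbols = 387 bits.
Huffman merges:
combine ka(8), ga(13) → 21
combine al(14), et(16) → 30
combine 21, ep(25) → 46
combine de(26), io(27) → 53
combine 30, 46 → 76
combine 53, 76 → 129
Huffman total = 21 + 30 + 46 + 53 + 76 + 129 = 355 bits.
Saving = 387 − 355 = 32 bits.

32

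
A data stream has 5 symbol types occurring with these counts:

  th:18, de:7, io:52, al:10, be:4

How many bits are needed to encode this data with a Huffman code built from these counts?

Merge the two smallest weights repeatedly:
combine be(4), de(7) → 11
combine al(10), 11 → 21
combine th(18), 21 → 39
combine 39, io(52) → 91
The encoded length is the sum of every internal node's weight: 11 + 21 + 39 + 91 = 162 bits.

162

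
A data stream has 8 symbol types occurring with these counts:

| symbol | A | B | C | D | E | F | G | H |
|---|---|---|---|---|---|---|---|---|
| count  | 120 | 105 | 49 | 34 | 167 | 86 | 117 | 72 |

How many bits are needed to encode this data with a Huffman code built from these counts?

2166

Greedily combine the two least-frequent nodes:
D(34) + C(49) → 83
H(72) + 83 → 155
F(86) + B(105) → 191
G(117) + A(120) → 237
155 + E(167) → 322
191 + 237 → 428
322 + 428 → 750
The encoded length is the sum of every internal node's weight: 83 + 155 + 191 + 237 + 322 + 428 + 750 = 2166 bits.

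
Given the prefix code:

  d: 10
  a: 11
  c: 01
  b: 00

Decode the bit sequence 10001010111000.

dbddadb

Read left to right; each codeword is recognised as soon as it completes (prefix code):
  10→d | 00→b | 10→d | 10→d | 11→a | 10→d | 00→b
Decoded message: dbddadb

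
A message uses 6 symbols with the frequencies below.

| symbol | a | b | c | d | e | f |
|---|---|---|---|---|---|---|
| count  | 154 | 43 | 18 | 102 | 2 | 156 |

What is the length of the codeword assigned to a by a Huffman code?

Huffman merges, smallest pair first:
merge e(2) and c(18): 20
merge 20 and b(43): 63
merge 63 and d(102): 165
merge a(154) and f(156): 310
merge 165 and 310: 475
a's leaf is at depth 2, giving a 2-bit codeword.

2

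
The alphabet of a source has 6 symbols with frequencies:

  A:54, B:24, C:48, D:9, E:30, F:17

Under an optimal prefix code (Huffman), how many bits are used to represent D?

Huffman merges, smallest pair first:
D(9) + F(17) → 26
B(24) + 26 → 50
E(30) + C(48) → 78
50 + A(54) → 104
78 + 104 → 182
D sits 4 levels below the root, so its codeword is 4 bits.

4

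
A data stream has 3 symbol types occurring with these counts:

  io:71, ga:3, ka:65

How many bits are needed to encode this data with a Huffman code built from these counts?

Build the Huffman tree bottom-up:
merge ga(3) and ka(65): 68
merge 68 and io(71): 139
Each symbol's bit-cost is frequency × depth; summing gives 207 bits (equivalently 68 + 139).

207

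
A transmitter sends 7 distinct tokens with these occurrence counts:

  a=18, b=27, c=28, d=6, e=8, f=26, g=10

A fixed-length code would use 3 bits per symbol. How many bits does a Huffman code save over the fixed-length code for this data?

43

Fixed-length: 3 bits × 123 symbols = 369 bits.
Huffman merges:
combine d(6), e(8) → 14
combine g(10), 14 → 24
combine a(18), 24 → 42
combine f(26), b(27) → 53
combine c(28), 42 → 70
combine 53, 70 → 123
Huffman total = 14 + 24 + 42 + 53 + 70 + 123 = 326 bits.
Saving = 369 − 326 = 43 bits.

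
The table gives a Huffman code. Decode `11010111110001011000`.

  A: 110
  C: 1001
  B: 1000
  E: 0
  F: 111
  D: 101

ADFBDB

Read left to right; each codeword is recognised as soon as it completes (prefix code):
  110→A | 101→D | 111→F | 1000→B | 101→D | 1000→B
Decoded message: ADFBDB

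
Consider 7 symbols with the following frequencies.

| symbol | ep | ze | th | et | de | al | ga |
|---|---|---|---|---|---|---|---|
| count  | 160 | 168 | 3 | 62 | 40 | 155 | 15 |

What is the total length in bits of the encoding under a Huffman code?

Build the Huffman tree bottom-up:
combine th(3), ga(15) → 18
combine 18, de(40) → 58
combine 58, et(62) → 120
combine 120, al(155) → 275
combine ep(160), ze(168) → 328
combine 275, 328 → 603
Each symbol's bit-cost is frequency × depth; summing gives 1402 bits (equivalently 18 + 58 + 120 + 275 + 328 + 603).

1402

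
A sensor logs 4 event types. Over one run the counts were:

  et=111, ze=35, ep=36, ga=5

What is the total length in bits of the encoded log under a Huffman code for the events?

Merge the two smallest weights repeatedly:
combine ga(5), ze(35) → 40
combine ep(36), 40 → 76
combine 76, et(111) → 187
Total encoded bits = sum of merged weights = 40 + 76 + 187 = 303.

303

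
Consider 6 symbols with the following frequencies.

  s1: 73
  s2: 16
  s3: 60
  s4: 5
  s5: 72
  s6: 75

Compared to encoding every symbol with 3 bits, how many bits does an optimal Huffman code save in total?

Fixed-length: 3 bits × 301 symbols = 903 bits.
Huffman merges:
merge s4(5) and s2(16): 21
merge 21 and s3(60): 81
merge s5(72) and s1(73): 145
merge s6(75) and 81: 156
merge 145 and 156: 301
Huffman total = 21 + 81 + 145 + 156 + 301 = 704 bits.
Saving = 903 − 704 = 199 bits.

199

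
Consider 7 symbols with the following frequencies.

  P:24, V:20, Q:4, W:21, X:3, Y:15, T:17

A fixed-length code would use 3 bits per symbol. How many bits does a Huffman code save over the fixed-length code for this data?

38

Fixed-length: 3 bits × 104 symbols = 312 bits.
Huffman merges:
combine X(3), Q(4) → 7
combine 7, Y(15) → 22
combine T(17), V(20) → 37
combine W(21), 22 → 43
combine P(24), 37 → 61
combine 43, 61 → 104
Huffman total = 7 + 22 + 37 + 43 + 61 + 104 = 274 bits.
Saving = 312 − 274 = 38 bits.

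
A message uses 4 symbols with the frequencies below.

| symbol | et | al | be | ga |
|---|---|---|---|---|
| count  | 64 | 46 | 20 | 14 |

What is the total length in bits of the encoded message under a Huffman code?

258

Build the Huffman tree bottom-up:
merge ga(14) and be(20): 34
merge 34 and al(46): 80
merge et(64) and 80: 144
Total encoded bits = sum of merged weights = 34 + 80 + 144 = 258.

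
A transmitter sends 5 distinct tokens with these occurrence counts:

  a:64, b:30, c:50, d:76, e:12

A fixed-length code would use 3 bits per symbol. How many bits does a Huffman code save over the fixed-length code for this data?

Fixed-length: 3 bits × 232 symbols = 696 bits.
Huffman merges:
merge e(12) and b(30): 42
merge 42 and c(50): 92
merge a(64) and d(76): 140
merge 92 and 140: 232
Huffman total = 42 + 92 + 140 + 232 = 506 bits.
Saving = 696 − 506 = 190 bits.

190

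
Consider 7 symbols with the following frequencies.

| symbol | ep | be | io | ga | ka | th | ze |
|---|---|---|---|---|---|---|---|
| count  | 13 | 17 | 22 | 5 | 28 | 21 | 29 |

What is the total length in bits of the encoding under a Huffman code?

366

Build the Huffman tree bottom-up:
combine ga(5), ep(13) → 18
combine be(17), 18 → 35
combine th(21), io(22) → 43
combine ka(28), ze(29) → 57
combine 35, 43 → 78
combine 57, 78 → 135
The encoded length is the sum of every internal node's weight: 18 + 35 + 43 + 57 + 78 + 135 = 366 bits.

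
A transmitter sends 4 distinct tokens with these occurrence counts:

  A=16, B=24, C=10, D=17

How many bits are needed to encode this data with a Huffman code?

134

Build the Huffman tree bottom-up:
merge C(10) and A(16): 26
merge D(17) and B(24): 41
merge 26 and 41: 67
The encoded length is the sum of every internal node's weight: 26 + 41 + 67 = 134 bits.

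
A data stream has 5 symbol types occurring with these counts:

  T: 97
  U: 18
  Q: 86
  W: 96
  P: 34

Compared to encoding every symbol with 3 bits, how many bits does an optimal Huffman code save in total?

279

Fixed-length: 3 bits × 331 symbols = 993 bits.
Huffman merges:
combine U(18), P(34) → 52
combine 52, Q(86) → 138
combine W(96), T(97) → 193
combine 138, 193 → 331
Huffman total = 52 + 138 + 193 + 331 = 714 bits.
Saving = 993 − 714 = 279 bits.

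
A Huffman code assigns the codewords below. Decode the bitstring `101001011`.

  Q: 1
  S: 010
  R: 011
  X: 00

QSSQQ

Read left to right; each codeword is recognised as soon as it completes (prefix code):
  1→Q | 010→S | 010→S | 1→Q | 1→Q
Decoded message: QSSQQ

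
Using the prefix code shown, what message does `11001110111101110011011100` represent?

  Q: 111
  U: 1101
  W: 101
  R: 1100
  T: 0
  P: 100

Read left to right; each codeword is recognised as soon as it completes (prefix code):
  1100→R | 111→Q | 0→T | 111→Q | 101→W | 1100→R | 1101→U | 1100→R
Decoded message: RQTQWRUR

RQTQWRUR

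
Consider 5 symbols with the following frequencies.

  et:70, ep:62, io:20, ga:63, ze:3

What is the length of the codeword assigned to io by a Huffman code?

3

Huffman merges, smallest pair first:
ze(3) + io(20) → 23
23 + ep(62) → 85
ga(63) + et(70) → 133
85 + 133 → 218
io's leaf is at depth 3, giving a 3-bit codeword.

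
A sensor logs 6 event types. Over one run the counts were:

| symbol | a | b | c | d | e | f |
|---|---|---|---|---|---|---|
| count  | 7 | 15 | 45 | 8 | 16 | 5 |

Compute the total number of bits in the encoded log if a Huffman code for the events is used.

Merge the two smallest weights repeatedly:
merge f(5) and a(7): 12
merge d(8) and 12: 20
merge b(15) and e(16): 31
merge 20 and 31: 51
merge c(45) and 51: 96
The encoded length is the sum of every internal node's weight: 12 + 20 + 31 + 51 + 96 = 210 bits.

210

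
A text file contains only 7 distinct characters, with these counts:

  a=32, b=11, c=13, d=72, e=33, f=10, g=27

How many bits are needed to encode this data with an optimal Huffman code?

505

Greedily combine the two least-frequent nodes:
f(10) + b(11) → 21
c(13) + 21 → 34
g(27) + a(32) → 59
e(33) + 34 → 67
59 + 67 → 126
d(72) + 126 → 198
The encoded length is the sum of every internal node's weight: 21 + 34 + 59 + 67 + 126 + 198 = 505 bits.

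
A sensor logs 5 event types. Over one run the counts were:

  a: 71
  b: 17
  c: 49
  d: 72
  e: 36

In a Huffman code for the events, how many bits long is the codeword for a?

Repeatedly merge the two smallest:
combine b(17), e(36) → 53
combine c(49), 53 → 102
combine a(71), d(72) → 143
combine 102, 143 → 245
The subtree containing a is merged 2 times, so code length = 2.

2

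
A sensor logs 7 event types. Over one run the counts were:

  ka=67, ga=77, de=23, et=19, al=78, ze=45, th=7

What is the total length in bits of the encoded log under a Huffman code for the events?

801

Greedily combine the two least-frequent nodes:
th(7) + et(19) → 26
de(23) + 26 → 49
ze(45) + 49 → 94
ka(67) + ga(77) → 144
al(78) + 94 → 172
144 + 172 → 316
The encoded length is the sum of every internal node's weight: 26 + 49 + 94 + 144 + 172 + 316 = 801 bits.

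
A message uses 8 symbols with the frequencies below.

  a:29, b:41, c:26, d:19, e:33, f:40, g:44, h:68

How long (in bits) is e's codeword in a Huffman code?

3

Repeatedly merge the two smallest:
merge d(19) and c(26): 45
merge a(29) and e(33): 62
merge f(40) and b(41): 81
merge g(44) and 45: 89
merge 62 and h(68): 130
merge 81 and 89: 170
merge 130 and 170: 300
The subtree containing e is merged 3 times, so code length = 3.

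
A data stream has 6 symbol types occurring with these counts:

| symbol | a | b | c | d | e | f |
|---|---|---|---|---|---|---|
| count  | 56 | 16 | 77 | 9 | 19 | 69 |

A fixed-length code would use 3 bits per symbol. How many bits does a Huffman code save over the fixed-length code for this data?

Fixed-length: 3 bits × 246 symbols = 738 bits.
Huffman merges:
merge d(9) and b(16): 25
merge e(19) and 25: 44
merge 44 and a(56): 100
merge f(69) and c(77): 146
merge 100 and 146: 246
Huffman total = 25 + 44 + 100 + 146 + 246 = 561 bits.
Saving = 738 − 561 = 177 bits.

177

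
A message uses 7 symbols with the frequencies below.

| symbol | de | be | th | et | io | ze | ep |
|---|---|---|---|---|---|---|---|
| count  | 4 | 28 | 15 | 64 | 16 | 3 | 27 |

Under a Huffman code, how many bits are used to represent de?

Huffman merges, smallest pair first:
ze(3) + de(4) → 7
7 + th(15) → 22
io(16) + 22 → 38
ep(27) + be(28) → 55
38 + 55 → 93
et(64) + 93 → 157
The subtree containing de is merged 5 times, so code length = 5.

5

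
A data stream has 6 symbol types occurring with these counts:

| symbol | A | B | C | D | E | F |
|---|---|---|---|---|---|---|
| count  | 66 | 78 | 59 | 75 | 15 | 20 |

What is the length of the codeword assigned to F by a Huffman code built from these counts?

4

Build the tree from the bottom:
merge E(15) and F(20): 35
merge 35 and C(59): 94
merge A(66) and D(75): 141
merge B(78) and 94: 172
merge 141 and 172: 313
F's leaf is at depth 4, giving a 4-bit codeword.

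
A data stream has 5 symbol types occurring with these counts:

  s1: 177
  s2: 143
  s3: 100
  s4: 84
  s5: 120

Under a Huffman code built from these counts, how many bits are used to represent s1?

2

Repeatedly merge the two smallest:
s4(84) + s3(100) → 184
s5(120) + s2(143) → 263
s1(177) + 184 → 361
263 + 361 → 624
s1's leaf is at depth 2, giving a 2-bit codeword.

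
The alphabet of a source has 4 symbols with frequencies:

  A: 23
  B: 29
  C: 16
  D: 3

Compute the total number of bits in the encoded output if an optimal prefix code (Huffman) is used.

132

Merge the two smallest weights repeatedly:
merge D(3) and C(16): 19
merge 19 and A(23): 42
merge B(29) and 42: 71
Each symbol's bit-cost is frequency × depth; summing gives 132 bits (equivalently 19 + 42 + 71).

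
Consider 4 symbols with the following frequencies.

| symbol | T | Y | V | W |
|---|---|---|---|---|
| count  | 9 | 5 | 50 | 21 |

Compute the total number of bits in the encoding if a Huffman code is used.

Merge the two smallest weights repeatedly:
Y(5) + T(9) → 14
14 + W(21) → 35
35 + V(50) → 85
Each symbol's bit-cost is frequency × depth; summing gives 134 bits (equivalently 14 + 35 + 85).

134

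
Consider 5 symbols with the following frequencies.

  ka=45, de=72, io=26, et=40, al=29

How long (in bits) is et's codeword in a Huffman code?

Repeatedly merge the two smallest:
combine io(26), al(29) → 55
combine et(40), ka(45) → 85
combine 55, de(72) → 127
combine 85, 127 → 212
et's leaf is at depth 2, giving a 2-bit codeword.

2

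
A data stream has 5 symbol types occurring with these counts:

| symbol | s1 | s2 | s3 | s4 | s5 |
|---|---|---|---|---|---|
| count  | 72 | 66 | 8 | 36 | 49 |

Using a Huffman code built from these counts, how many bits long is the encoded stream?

Greedily combine the two least-frequent nodes:
s3(8) + s4(36) → 44
44 + s5(49) → 93
s2(66) + s1(72) → 138
93 + 138 → 231
The encoded length is the sum of every internal node's weight: 44 + 93 + 138 + 231 = 506 bits.

506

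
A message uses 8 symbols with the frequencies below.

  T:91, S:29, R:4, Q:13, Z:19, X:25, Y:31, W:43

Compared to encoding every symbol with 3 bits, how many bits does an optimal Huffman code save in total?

81

Fixed-length: 3 bits × 255 symbols = 765 bits.
Huffman merges:
combine R(4), Q(13) → 17
combine 17, Z(19) → 36
combine X(25), S(29) → 54
combine Y(31), 36 → 67
combine W(43), 54 → 97
combine 67, T(91) → 158
combine 97, 158 → 255
Huffman total = 17 + 36 + 54 + 67 + 97 + 158 + 255 = 684 bits.
Saving = 765 − 684 = 81 bits.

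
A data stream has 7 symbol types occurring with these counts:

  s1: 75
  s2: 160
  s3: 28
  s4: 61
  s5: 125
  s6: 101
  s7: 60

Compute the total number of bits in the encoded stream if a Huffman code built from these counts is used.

Build the Huffman tree bottom-up:
s3(28) + s7(60) → 88
s4(61) + s1(75) → 136
88 + s6(101) → 189
s5(125) + 136 → 261
s2(160) + 189 → 349
261 + 349 → 610
The encoded length is the sum of every internal node's weight: 88 + 136 + 189 + 261 + 349 + 610 = 1633 bits.

1633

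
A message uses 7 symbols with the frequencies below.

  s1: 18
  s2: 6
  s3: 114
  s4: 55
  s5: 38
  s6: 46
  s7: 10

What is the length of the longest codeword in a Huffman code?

5

Merge the two lowest-weight nodes at each step:
combine s2(6), s7(10) → 16
combine 16, s1(18) → 34
combine 34, s5(38) → 72
combine s6(46), s4(55) → 101
combine 72, 101 → 173
combine s3(114), 173 → 287
The first pair merged (s2, s7) ends up deepest, at depth 5.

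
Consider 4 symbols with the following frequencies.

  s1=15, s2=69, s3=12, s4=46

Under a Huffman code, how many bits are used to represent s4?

2

Huffman merges, smallest pair first:
s3(12) + s1(15) → 27
27 + s4(46) → 73
s2(69) + 73 → 142
s4's leaf is at depth 2, giving a 2-bit codeword.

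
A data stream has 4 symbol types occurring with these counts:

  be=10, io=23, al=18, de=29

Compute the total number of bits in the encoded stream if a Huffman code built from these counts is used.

Greedily combine the two least-frequent nodes:
be(10) + al(18) → 28
io(23) + 28 → 51
de(29) + 51 → 80
Total encoded bits = sum of merged weights = 28 + 51 + 80 = 159.

159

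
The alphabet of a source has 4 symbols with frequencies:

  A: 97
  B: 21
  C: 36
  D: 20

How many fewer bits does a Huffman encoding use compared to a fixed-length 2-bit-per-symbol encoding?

56

Fixed-length: 2 bits × 174 symbols = 348 bits.
Huffman merges:
merge D(20) and B(21): 41
merge C(36) and 41: 77
merge 77 and A(97): 174
Huffman total = 41 + 77 + 174 = 292 bits.
Saving = 348 − 292 = 56 bits.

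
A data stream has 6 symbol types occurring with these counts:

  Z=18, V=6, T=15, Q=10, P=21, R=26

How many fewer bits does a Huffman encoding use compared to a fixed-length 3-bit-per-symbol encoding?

Fixed-length: 3 bits × 96 symbols = 288 bits.
Huffman merges:
merge V(6) and Q(10): 16
merge T(15) and 16: 31
merge Z(18) and P(21): 39
merge R(26) and 31: 57
merge 39 and 57: 96
Huffman total = 16 + 31 + 39 + 57 + 96 = 239 bits.
Saving = 288 − 239 = 49 bits.

49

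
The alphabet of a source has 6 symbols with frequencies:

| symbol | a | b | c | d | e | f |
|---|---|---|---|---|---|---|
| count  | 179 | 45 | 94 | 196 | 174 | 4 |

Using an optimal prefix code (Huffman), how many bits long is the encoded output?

Merge the two smallest weights repeatedly:
f(4) + b(45) → 49
49 + c(94) → 143
143 + e(174) → 317
a(179) + d(196) → 375
317 + 375 → 692
Total encoded bits = sum of merged weights = 49 + 143 + 317 + 375 + 692 = 1576.

1576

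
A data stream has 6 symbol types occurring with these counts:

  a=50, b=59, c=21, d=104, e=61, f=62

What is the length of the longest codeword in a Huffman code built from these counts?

3

Merge the two lowest-weight nodes at each step:
merge c(21) and a(50): 71
merge b(59) and e(61): 120
merge f(62) and 71: 133
merge d(104) and 120: 224
merge 133 and 224: 357
The rarest symbols sit at the bottom; the longest codeword is 3 bits.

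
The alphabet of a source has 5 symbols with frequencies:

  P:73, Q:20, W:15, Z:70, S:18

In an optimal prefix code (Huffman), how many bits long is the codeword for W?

4

Huffman merges, smallest pair first:
combine W(15), S(18) → 33
combine Q(20), 33 → 53
combine 53, Z(70) → 123
combine P(73), 123 → 196
W sits 4 levels below the root, so its codeword is 4 bits.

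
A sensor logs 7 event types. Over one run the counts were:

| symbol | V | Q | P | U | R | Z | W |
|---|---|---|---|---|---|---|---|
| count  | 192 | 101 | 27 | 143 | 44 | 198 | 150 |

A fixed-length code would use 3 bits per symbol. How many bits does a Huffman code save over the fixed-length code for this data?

319

Fixed-length: 3 bits × 855 symbols = 2565 bits.
Huffman merges:
combine P(27), R(44) → 71
combine 71, Q(101) → 172
combine U(143), W(150) → 293
combine 172, V(192) → 364
combine Z(198), 293 → 491
combine 364, 491 → 855
Huffman total = 71 + 172 + 293 + 364 + 491 + 855 = 2246 bits.
Saving = 2565 − 2246 = 319 bits.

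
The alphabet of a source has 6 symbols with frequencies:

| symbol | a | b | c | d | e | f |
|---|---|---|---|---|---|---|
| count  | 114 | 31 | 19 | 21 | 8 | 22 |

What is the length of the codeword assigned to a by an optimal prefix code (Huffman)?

Huffman merges, smallest pair first:
combine e(8), c(19) → 27
combine d(21), f(22) → 43
combine 27, b(31) → 58
combine 43, 58 → 101
combine 101, a(114) → 215
a is a child of the root — depth 1, so its codeword is a single bit.

1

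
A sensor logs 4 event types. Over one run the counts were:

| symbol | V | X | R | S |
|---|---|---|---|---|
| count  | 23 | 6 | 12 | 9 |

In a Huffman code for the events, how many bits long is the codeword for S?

3

Huffman merges, smallest pair first:
combine X(6), S(9) → 15
combine R(12), 15 → 27
combine V(23), 27 → 50
S sits 3 levels below the root, so its codeword is 3 bits.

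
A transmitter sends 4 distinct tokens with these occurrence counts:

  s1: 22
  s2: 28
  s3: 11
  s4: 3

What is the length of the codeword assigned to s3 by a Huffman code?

Repeatedly merge the two smallest:
combine s4(3), s3(11) → 14
combine 14, s1(22) → 36
combine s2(28), 36 → 64
The subtree containing s3 is merged 3 times, so code length = 3.

3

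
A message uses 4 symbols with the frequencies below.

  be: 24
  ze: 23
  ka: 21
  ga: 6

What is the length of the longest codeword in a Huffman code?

2

Merge the two lowest-weight nodes at each step:
merge ga(6) and ka(21): 27
merge ze(23) and be(24): 47
merge 27 and 47: 74
The first pair merged (ga, ka) ends up deepest, at depth 2.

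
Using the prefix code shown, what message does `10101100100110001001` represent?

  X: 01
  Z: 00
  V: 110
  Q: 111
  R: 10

RRVXZVZRX

Read left to right; each codeword is recognised as soon as it completes (prefix code):
  10→R | 10→R | 110→V | 01→X | 00→Z | 110→V | 00→Z | 10→R | 01→X
Decoded message: RRVXZVZRX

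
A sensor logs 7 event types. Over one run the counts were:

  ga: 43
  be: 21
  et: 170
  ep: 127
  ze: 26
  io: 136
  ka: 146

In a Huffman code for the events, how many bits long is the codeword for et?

Repeatedly merge the two smallest:
be(21) + ze(26) → 47
ga(43) + 47 → 90
90 + ep(127) → 217
io(136) + ka(146) → 282
et(170) + 217 → 387
282 + 387 → 669
et's leaf is at depth 2, giving a 2-bit codeword.

2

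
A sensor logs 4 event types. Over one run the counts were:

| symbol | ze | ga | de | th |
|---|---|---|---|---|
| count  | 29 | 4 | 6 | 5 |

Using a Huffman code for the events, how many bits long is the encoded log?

Build the Huffman tree bottom-up:
combine ga(4), th(5) → 9
combine de(6), 9 → 15
combine 15, ze(29) → 44
Total encoded bits = sum of merged weights = 9 + 15 + 44 = 68.

68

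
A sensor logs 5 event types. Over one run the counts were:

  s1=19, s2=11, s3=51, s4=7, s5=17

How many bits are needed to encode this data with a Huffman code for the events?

212

Build the Huffman tree bottom-up:
s4(7) + s2(11) → 18
s5(17) + 18 → 35
s1(19) + 35 → 54
s3(51) + 54 → 105
Total encoded bits = sum of merged weights = 18 + 35 + 54 + 105 = 212.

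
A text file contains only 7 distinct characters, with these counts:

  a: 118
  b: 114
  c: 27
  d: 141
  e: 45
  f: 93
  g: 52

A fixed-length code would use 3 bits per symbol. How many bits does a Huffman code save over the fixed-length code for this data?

Fixed-length: 3 bits × 590 symbols = 1770 bits.
Huffman merges:
c(27) + e(45) → 72
g(52) + 72 → 124
f(93) + b(114) → 207
a(118) + 124 → 242
d(141) + 207 → 348
242 + 348 → 590
Huffman total = 72 + 124 + 207 + 242 + 348 + 590 = 1583 bits.
Saving = 1770 − 1583 = 187 bits.

187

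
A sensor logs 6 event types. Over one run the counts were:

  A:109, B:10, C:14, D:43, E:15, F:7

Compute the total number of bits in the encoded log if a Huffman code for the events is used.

379

Build the Huffman tree bottom-up:
combine F(7), B(10) → 17
combine C(14), E(15) → 29
combine 17, 29 → 46
combine D(43), 46 → 89
combine 89, A(109) → 198
Total encoded bits = sum of merged weights = 17 + 29 + 46 + 89 + 198 = 379.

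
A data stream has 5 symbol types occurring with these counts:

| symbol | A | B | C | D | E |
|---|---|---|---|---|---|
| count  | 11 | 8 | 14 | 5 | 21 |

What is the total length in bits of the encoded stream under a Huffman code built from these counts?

Build the Huffman tree bottom-up:
D(5) + B(8) → 13
A(11) + 13 → 24
C(14) + E(21) → 35
24 + 35 → 59
Each symbol's bit-cost is frequency × depth; summing gives 131 bits (equivalently 13 + 24 + 35 + 59).

131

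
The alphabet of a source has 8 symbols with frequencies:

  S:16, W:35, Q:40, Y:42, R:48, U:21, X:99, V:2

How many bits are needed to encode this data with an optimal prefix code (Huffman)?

Build the Huffman tree bottom-up:
merge V(2) and S(16): 18
merge 18 and U(21): 39
merge W(35) and 39: 74
merge Q(40) and Y(42): 82
merge R(48) and 74: 122
merge 82 and X(99): 181
merge 122 and 181: 303
Each symbol's bit-cost is frequency × depth; summing gives 819 bits (equivalently 18 + 39 + 74 + 82 + 122 + 181 + 303).

819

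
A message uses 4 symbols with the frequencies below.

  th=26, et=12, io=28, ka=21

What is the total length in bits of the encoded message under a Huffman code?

Build the Huffman tree bottom-up:
combine et(12), ka(21) → 33
combine th(26), io(28) → 54
combine 33, 54 → 87
The encoded length is the sum of every internal node's weight: 33 + 54 + 87 = 174 bits.

174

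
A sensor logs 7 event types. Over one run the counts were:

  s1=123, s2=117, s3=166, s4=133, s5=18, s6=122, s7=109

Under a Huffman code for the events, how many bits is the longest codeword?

Merge the two lowest-weight nodes at each step:
combine s5(18), s7(109) → 127
combine s2(117), s6(122) → 239
combine s1(123), 127 → 250
combine s4(133), s3(166) → 299
combine 239, 250 → 489
combine 299, 489 → 788
The first pair merged (s5, s7) ends up deepest, at depth 4.

4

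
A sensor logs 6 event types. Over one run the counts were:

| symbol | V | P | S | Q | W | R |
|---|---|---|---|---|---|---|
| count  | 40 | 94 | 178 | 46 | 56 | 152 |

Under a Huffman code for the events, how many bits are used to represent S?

2

Repeatedly merge the two smallest:
merge V(40) and Q(46): 86
merge W(56) and 86: 142
merge P(94) and 142: 236
merge R(152) and S(178): 330
merge 236 and 330: 566
S sits 2 levels below the root, so its codeword is 2 bits.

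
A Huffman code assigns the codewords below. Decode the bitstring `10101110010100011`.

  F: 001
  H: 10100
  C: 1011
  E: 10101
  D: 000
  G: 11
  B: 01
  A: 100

EGFBDG

Read left to right; each codeword is recognised as soon as it completes (prefix code):
  10101→E | 11→G | 001→F | 01→B | 000→D | 11→G
Decoded message: EGFBDG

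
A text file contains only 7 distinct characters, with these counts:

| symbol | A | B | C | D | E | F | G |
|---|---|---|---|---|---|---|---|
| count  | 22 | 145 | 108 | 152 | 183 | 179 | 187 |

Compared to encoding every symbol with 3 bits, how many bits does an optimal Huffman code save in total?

240

Fixed-length: 3 bits × 976 symbols = 2928 bits.
Huffman merges:
A(22) + C(108) → 130
130 + B(145) → 275
D(152) + F(179) → 331
E(183) + G(187) → 370
275 + 331 → 606
370 + 606 → 976
Huffman total = 130 + 275 + 331 + 370 + 606 + 976 = 2688 bits.
Saving = 2928 − 2688 = 240 bits.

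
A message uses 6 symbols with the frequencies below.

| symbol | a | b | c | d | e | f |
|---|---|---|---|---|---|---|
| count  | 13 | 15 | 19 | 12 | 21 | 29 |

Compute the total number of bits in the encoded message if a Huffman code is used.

Greedily combine the two least-frequent nodes:
merge d(12) and a(13): 25
merge b(15) and c(19): 34
merge e(21) and 25: 46
merge f(29) and 34: 63
merge 46 and 63: 109
The encoded length is the sum of every internal node's weight: 25 + 34 + 46 + 63 + 109 = 277 bits.

277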